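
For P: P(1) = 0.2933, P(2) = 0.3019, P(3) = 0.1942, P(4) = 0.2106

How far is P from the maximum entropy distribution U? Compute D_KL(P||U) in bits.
0.0269 bits

U(i) = 1/4 for all i

D_KL(P||U) = Σ P(x) log₂(P(x) / (1/4))
           = Σ P(x) log₂(P(x)) + log₂(4)
           = log₂(4) - H(P)

H(P) = -Σ P(x) log₂(P(x)):
  -P(1)·log₂(P(1)) = -(0.2933)·log₂(0.2933) = 0.51901
  -P(2)·log₂(P(2)) = -(0.3019)·log₂(0.3019) = 0.52164
  -P(3)·log₂(P(3)) = -(0.1942)·log₂(0.1942) = 0.45916
  -P(4)·log₂(P(4)) = -(0.2106)·log₂(0.2106) = 0.47331
H(P) = 0.51901 + 0.52164 + 0.45916 + 0.47331 = 1.97312 bits

log₂(4) = 2.00000 bits

D_KL(P||U) = 2.00000 - 1.97312 = 0.02688 ≈ 0.0269 bits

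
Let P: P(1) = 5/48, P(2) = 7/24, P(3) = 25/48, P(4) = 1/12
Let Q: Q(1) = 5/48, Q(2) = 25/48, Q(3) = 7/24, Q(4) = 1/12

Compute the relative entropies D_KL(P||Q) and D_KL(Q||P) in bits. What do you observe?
D_KL(P||Q) = 0.1917 bits, D_KL(Q||P) = 0.1917 bits. The two directions give the same value here, because Q is a self-inverse relabeling of P; in general KL divergence is asymmetric.

D_KL(P||Q) = Σ P(x) log₂(P(x)/Q(x))

Computing term by term:
  P(1)·log₂(P(1)/Q(1)) = (5/48)·log₂((5/48)/(5/48)) = 0.00000
  P(2)·log₂(P(2)/Q(2)) = (7/24)·log₂((7/24)/(25/48)) = -0.24398
  P(3)·log₂(P(3)/Q(3)) = (25/48)·log₂((25/48)/(7/24)) = 0.43568
  P(4)·log₂(P(4)/Q(4)) = (1/12)·log₂((1/12)/(1/12)) = 0.00000

D_KL(P||Q) = 0.00000 - 0.24398 + 0.43568 + 0.00000 = 0.19170 ≈ 0.1917 bits

D_KL(Q||P) = Σ Q(x) log₂(Q(x)/P(x))

Computing term by term:
  Q(1)·log₂(Q(1)/P(1)) = (5/48)·log₂((5/48)/(5/48)) = 0.00000
  Q(2)·log₂(Q(2)/P(2)) = (25/48)·log₂((25/48)/(7/24)) = 0.43568
  Q(3)·log₂(Q(3)/P(3)) = (7/24)·log₂((7/24)/(25/48)) = -0.24398
  Q(4)·log₂(Q(4)/P(4)) = (1/12)·log₂((1/12)/(1/12)) = 0.00000

D_KL(Q||P) = 0.00000 + 0.43568 - 0.24398 + 0.00000 = 0.19170 ≈ 0.1917 bits

These ARE equal here. Q is P with outcomes relabeled (Q(2) = P(3), Q(3) = P(2)) by a relabeling that is its own inverse, so the two sums contain exactly the same terms in a different order. This is a special case — KL divergence is not symmetric in general: D_KL(P||Q) ≠ D_KL(Q||P) for most P, Q.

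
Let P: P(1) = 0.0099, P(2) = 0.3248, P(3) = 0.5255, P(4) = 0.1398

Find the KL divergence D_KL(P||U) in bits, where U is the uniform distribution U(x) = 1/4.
0.5225 bits

U(i) = 1/4 for all i

D_KL(P||U) = Σ P(x) log₂(P(x) / (1/4))
           = Σ P(x) log₂(P(x)) + log₂(4)
           = log₂(4) - H(P)

H(P) = -Σ P(x) log₂(P(x)):
  -P(1)·log₂(P(1)) = -(0.0099)·log₂(0.0099) = 0.06592
  -P(2)·log₂(P(2)) = -(0.3248)·log₂(0.3248) = 0.52695
  -P(3)·log₂(P(3)) = -(0.5255)·log₂(0.5255) = 0.48779
  -P(4)·log₂(P(4)) = -(0.1398)·log₂(0.1398) = 0.39683
H(P) = 0.06592 + 0.52695 + 0.48779 + 0.39683 = 1.47749 bits

log₂(4) = 2.00000 bits

D_KL(P||U) = 2.00000 - 1.47749 = 0.52251 ≈ 0.5225 bits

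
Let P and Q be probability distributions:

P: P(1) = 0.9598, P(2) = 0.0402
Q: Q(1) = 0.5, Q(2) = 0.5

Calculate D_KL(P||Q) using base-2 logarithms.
0.7568 bits

D_KL(P||Q) = Σ P(x) log₂(P(x)/Q(x))

Computing term by term:
  P(1)·log₂(P(1)/Q(1)) = 0.9598·log₂(0.9598/0.5) = 0.90299
  P(2)·log₂(P(2)/Q(2)) = 0.0402·log₂(0.0402/0.5) = -0.14619

D_KL(P||Q) = 0.90299 - 0.14619 = 0.75680 ≈ 0.7568 bits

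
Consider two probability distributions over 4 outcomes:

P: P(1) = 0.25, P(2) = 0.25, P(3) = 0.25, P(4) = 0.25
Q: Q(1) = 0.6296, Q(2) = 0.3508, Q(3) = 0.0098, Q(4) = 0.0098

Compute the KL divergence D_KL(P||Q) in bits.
1.8812 bits

D_KL(P||Q) = Σ P(x) log₂(P(x)/Q(x))

Computing term by term:
  P(1)·log₂(P(1)/Q(1)) = 0.25·log₂(0.25/0.6296) = -0.33313
  P(2)·log₂(P(2)/Q(2)) = 0.25·log₂(0.25/0.3508) = -0.12218
  P(3)·log₂(P(3)/Q(3)) = 0.25·log₂(0.25/0.0098) = 1.16825
  P(4)·log₂(P(4)/Q(4)) = 0.25·log₂(0.25/0.0098) = 1.16825

D_KL(P||Q) = -0.33313 - 0.12218 + 1.16825 + 1.16825 = 1.88119 ≈ 1.8812 bits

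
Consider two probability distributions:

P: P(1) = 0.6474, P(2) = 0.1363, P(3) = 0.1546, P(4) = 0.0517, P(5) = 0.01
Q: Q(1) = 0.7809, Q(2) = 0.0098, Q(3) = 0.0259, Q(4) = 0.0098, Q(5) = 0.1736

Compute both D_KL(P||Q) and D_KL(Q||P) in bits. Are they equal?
D_KL(P||Q) = 0.8239 bits, D_KL(Q||P) = 0.7986 bits. No, they are not equal.

D_KL(P||Q) = Σ P(x) log₂(P(x)/Q(x))

Computing term by term:
  P(1)·log₂(P(1)/Q(1)) = 0.6474·log₂(0.6474/0.7809) = -0.17511
  P(2)·log₂(P(2)/Q(2)) = 0.1363·log₂(0.1363/0.0098) = 0.51765
  P(3)·log₂(P(3)/Q(3)) = 0.1546·log₂(0.1546/0.0259) = 0.39848
  P(4)·log₂(P(4)/Q(4)) = 0.0517·log₂(0.0517/0.0098) = 0.12404
  P(5)·log₂(P(5)/Q(5)) = 0.01·log₂(0.01/0.1736) = -0.04118

D_KL(P||Q) = -0.17511 + 0.51765 + 0.39848 + 0.12404 - 0.04118 = 0.82388 ≈ 0.8239 bits

D_KL(Q||P) = Σ Q(x) log₂(Q(x)/P(x))

Computing term by term:
  Q(1)·log₂(Q(1)/P(1)) = 0.7809·log₂(0.7809/0.6474) = 0.21122
  Q(2)·log₂(Q(2)/P(2)) = 0.0098·log₂(0.0098/0.1363) = -0.03722
  Q(3)·log₂(Q(3)/P(3)) = 0.0259·log₂(0.0259/0.1546) = -0.06676
  Q(4)·log₂(Q(4)/P(4)) = 0.0098·log₂(0.0098/0.0517) = -0.02351
  Q(5)·log₂(Q(5)/P(5)) = 0.1736·log₂(0.1736/0.01) = 0.71483

D_KL(Q||P) = 0.21122 - 0.03722 - 0.06676 - 0.02351 + 0.71483 = 0.79856 ≈ 0.7986 bits

These are NOT equal (difference: 0.0253 bits). KL divergence is asymmetric: D_KL(P||Q) ≠ D_KL(Q||P) in general.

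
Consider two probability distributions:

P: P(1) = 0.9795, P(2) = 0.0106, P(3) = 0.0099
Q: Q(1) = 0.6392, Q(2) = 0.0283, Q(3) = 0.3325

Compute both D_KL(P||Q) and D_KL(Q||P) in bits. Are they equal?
D_KL(P||Q) = 0.5379 bits, D_KL(Q||P) = 1.3322 bits. No, they are not equal.

D_KL(P||Q) = Σ P(x) log₂(P(x)/Q(x))

Computing term by term:
  P(1)·log₂(P(1)/Q(1)) = 0.9795·log₂(0.9795/0.6392) = 0.60315
  P(2)·log₂(P(2)/Q(2)) = 0.0106·log₂(0.0106/0.0283) = -0.01502
  P(3)·log₂(P(3)/Q(3)) = 0.0099·log₂(0.0099/0.3325) = -0.05019

D_KL(P||Q) = 0.60315 - 0.01502 - 0.05019 = 0.53794 ≈ 0.5379 bits

D_KL(Q||P) = Σ Q(x) log₂(Q(x)/P(x))

Computing term by term:
  Q(1)·log₂(Q(1)/P(1)) = 0.6392·log₂(0.6392/0.9795) = -0.39361
  Q(2)·log₂(Q(2)/P(2)) = 0.0283·log₂(0.0283/0.0106) = 0.04009
  Q(3)·log₂(Q(3)/P(3)) = 0.3325·log₂(0.3325/0.0099) = 1.68570

D_KL(Q||P) = -0.39361 + 0.04009 + 1.68570 = 1.33218 ≈ 1.3322 bits

These are NOT equal (difference: 0.7943 bits). KL divergence is asymmetric: D_KL(P||Q) ≠ D_KL(Q||P) in general.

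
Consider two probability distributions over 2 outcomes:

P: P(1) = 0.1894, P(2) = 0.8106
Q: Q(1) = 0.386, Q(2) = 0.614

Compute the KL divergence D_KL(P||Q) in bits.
0.1303 bits

D_KL(P||Q) = Σ P(x) log₂(P(x)/Q(x))

Computing term by term:
  P(1)·log₂(P(1)/Q(1)) = 0.1894·log₂(0.1894/0.386) = -0.19454
  P(2)·log₂(P(2)/Q(2)) = 0.8106·log₂(0.8106/0.614) = 0.32485

D_KL(P||Q) = -0.19454 + 0.32485 = 0.13031 ≈ 0.1303 bits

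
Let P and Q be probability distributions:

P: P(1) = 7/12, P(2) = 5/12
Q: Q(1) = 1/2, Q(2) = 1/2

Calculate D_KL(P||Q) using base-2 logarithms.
0.0201 bits

D_KL(P||Q) = Σ P(x) log₂(P(x)/Q(x))

Computing term by term:
  P(1)·log₂(P(1)/Q(1)) = (7/12)·log₂((7/12)/(1/2)) = 0.12973
  P(2)·log₂(P(2)/Q(2)) = (5/12)·log₂((5/12)/(1/2)) = -0.10960

D_KL(P||Q) = 0.12973 - 0.10960 = 0.02013 ≈ 0.0201 bits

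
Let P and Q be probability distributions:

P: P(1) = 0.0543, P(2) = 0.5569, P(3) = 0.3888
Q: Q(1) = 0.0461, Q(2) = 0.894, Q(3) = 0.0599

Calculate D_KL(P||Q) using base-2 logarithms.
0.6817 bits

D_KL(P||Q) = Σ P(x) log₂(P(x)/Q(x))

Computing term by term:
  P(1)·log₂(P(1)/Q(1)) = 0.0543·log₂(0.0543/0.0461) = 0.01282
  P(2)·log₂(P(2)/Q(2)) = 0.5569·log₂(0.5569/0.894) = -0.38028
  P(3)·log₂(P(3)/Q(3)) = 0.3888·log₂(0.3888/0.0599) = 1.04914

D_KL(P||Q) = 0.01282 - 0.38028 + 1.04914 = 0.68168 ≈ 0.6817 bits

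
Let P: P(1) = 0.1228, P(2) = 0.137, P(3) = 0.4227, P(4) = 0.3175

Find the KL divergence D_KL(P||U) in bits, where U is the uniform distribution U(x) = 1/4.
0.1849 bits

U(i) = 1/4 for all i

D_KL(P||U) = Σ P(x) log₂(P(x) / (1/4))
           = Σ P(x) log₂(P(x)) + log₂(4)
           = log₂(4) - H(P)

H(P) = -Σ P(x) log₂(P(x)):
  -P(1)·log₂(P(1)) = -(0.1228)·log₂(0.1228) = 0.37155
  -P(2)·log₂(P(2)) = -(0.137)·log₂(0.137) = 0.39288
  -P(3)·log₂(P(3)) = -(0.4227)·log₂(0.4227) = 0.52512
  -P(4)·log₂(P(4)) = -(0.3175)·log₂(0.3175) = 0.52552
H(P) = 0.37155 + 0.39288 + 0.52512 + 0.52552 = 1.81507 bits

log₂(4) = 2.00000 bits

D_KL(P||U) = 2.00000 - 1.81507 = 0.18493 ≈ 0.1849 bits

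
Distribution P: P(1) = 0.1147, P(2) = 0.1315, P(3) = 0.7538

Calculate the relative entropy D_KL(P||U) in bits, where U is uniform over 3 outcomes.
0.5344 bits

U(i) = 1/3 for all i

D_KL(P||U) = Σ P(x) log₂(P(x) / (1/3))
           = Σ P(x) log₂(P(x)) + log₂(3)
           = log₂(3) - H(P)

H(P) = -Σ P(x) log₂(P(x)):
  -P(1)·log₂(P(1)) = -(0.1147)·log₂(0.1147) = 0.35833
  -P(2)·log₂(P(2)) = -(0.1315)·log₂(0.1315) = 0.38488
  -P(3)·log₂(P(3)) = -(0.7538)·log₂(0.7538) = 0.30736
H(P) = 0.35833 + 0.38488 + 0.30736 = 1.05057 bits

log₂(3) = 1.58496 bits

D_KL(P||U) = 1.58496 - 1.05057 = 0.53439 ≈ 0.5344 bits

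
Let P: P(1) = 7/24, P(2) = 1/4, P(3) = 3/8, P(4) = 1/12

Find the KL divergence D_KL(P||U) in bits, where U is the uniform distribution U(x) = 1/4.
0.1521 bits

U(i) = 1/4 for all i

D_KL(P||U) = Σ P(x) log₂(P(x) / (1/4))
           = Σ P(x) log₂(P(x)) + log₂(4)
           = log₂(4) - H(P)

H(P) = -Σ P(x) log₂(P(x)):
  -P(1)·log₂(P(1)) = -(7/24)·log₂(7/24) = 0.51847
  -P(2)·log₂(P(2)) = -(1/4)·log₂(1/4) = 0.50000
  -P(3)·log₂(P(3)) = -(3/8)·log₂(3/8) = 0.53064
  -P(4)·log₂(P(4)) = -(1/12)·log₂(1/12) = 0.29875
H(P) = 0.51847 + 0.50000 + 0.53064 + 0.29875 = 1.84786 bits

log₂(4) = 2.00000 bits

D_KL(P||U) = 2.00000 - 1.84786 = 0.15214 ≈ 0.1521 bits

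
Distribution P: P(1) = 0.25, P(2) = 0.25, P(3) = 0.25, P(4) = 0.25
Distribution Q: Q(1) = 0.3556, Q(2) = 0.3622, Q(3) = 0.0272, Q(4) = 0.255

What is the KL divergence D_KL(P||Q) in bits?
0.5321 bits

D_KL(P||Q) = Σ P(x) log₂(P(x)/Q(x))

Computing term by term:
  P(1)·log₂(P(1)/Q(1)) = 0.25·log₂(0.25/0.3556) = -0.12708
  P(2)·log₂(P(2)/Q(2)) = 0.25·log₂(0.25/0.3622) = -0.13371
  P(3)·log₂(P(3)/Q(3)) = 0.25·log₂(0.25/0.0272) = 0.80006
  P(4)·log₂(P(4)/Q(4)) = 0.25·log₂(0.25/0.255) = -0.00714

D_KL(P||Q) = -0.12708 - 0.13371 + 0.80006 - 0.00714 = 0.53213 ≈ 0.5321 bits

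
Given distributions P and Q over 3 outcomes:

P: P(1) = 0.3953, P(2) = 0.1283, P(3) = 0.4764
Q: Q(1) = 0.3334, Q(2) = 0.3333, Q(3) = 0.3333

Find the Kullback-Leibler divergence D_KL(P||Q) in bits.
0.1659 bits

D_KL(P||Q) = Σ P(x) log₂(P(x)/Q(x))

Computing term by term:
  P(1)·log₂(P(1)/Q(1)) = 0.3953·log₂(0.3953/0.3334) = 0.09712
  P(2)·log₂(P(2)/Q(2)) = 0.1283·log₂(0.1283/0.3333) = -0.17671
  P(3)·log₂(P(3)/Q(3)) = 0.4764·log₂(0.4764/0.3333) = 0.24551

D_KL(P||Q) = 0.09712 - 0.17671 + 0.24551 = 0.16592 ≈ 0.1659 bits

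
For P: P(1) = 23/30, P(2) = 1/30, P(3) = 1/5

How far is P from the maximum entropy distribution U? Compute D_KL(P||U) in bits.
0.6631 bits

U(i) = 1/3 for all i

D_KL(P||U) = Σ P(x) log₂(P(x) / (1/3))
           = Σ P(x) log₂(P(x)) + log₂(3)
           = log₂(3) - H(P)

H(P) = -Σ P(x) log₂(P(x)):
  -P(1)·log₂(P(1)) = -(23/30)·log₂(23/30) = 0.29389
  -P(2)·log₂(P(2)) = -(1/30)·log₂(1/30) = 0.16356
  -P(3)·log₂(P(3)) = -(1/5)·log₂(1/5) = 0.46439
H(P) = 0.29389 + 0.16356 + 0.46439 = 0.92184 bits

log₂(3) = 1.58496 bits

D_KL(P||U) = 1.58496 - 0.92184 = 0.66312 ≈ 0.6631 bits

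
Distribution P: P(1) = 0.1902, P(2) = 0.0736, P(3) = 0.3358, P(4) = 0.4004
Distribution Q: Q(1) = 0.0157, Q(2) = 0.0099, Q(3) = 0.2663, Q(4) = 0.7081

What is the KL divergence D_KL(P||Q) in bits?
0.6805 bits

D_KL(P||Q) = Σ P(x) log₂(P(x)/Q(x))

Computing term by term:
  P(1)·log₂(P(1)/Q(1)) = 0.1902·log₂(0.1902/0.0157) = 0.68447
  P(2)·log₂(P(2)/Q(2)) = 0.0736·log₂(0.0736/0.0099) = 0.21301
  P(3)·log₂(P(3)/Q(3)) = 0.3358·log₂(0.3358/0.2663) = 0.11234
  P(4)·log₂(P(4)/Q(4)) = 0.4004·log₂(0.4004/0.7081) = -0.32933

D_KL(P||Q) = 0.68447 + 0.21301 + 0.11234 - 0.32933 = 0.68049 ≈ 0.6805 bits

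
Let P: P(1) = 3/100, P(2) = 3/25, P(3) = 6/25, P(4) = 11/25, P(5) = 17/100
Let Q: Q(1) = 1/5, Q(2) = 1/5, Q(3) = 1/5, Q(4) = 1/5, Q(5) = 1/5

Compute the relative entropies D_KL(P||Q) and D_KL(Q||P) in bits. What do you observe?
D_KL(P||Q) = 0.3532 bits, D_KL(Q||P) = 0.4616 bits. The two directions give different values (D_KL(Q||P) exceeds D_KL(P||Q) by 0.1084 bits): KL divergence is asymmetric.

D_KL(P||Q) = Σ P(x) log₂(P(x)/Q(x))

Computing term by term:
  P(1)·log₂(P(1)/Q(1)) = (3/100)·log₂((3/100)/(1/5)) = -0.08211
  P(2)·log₂(P(2)/Q(2)) = (3/25)·log₂((3/25)/(1/5)) = -0.08844
  P(3)·log₂(P(3)/Q(3)) = (6/25)·log₂((6/25)/(1/5)) = 0.06313
  P(4)·log₂(P(4)/Q(4)) = (11/25)·log₂((11/25)/(1/5)) = 0.50050
  P(5)·log₂(P(5)/Q(5)) = (17/100)·log₂((17/100)/(1/5)) = -0.03986

D_KL(P||Q) = -0.08211 - 0.08844 + 0.06313 + 0.50050 - 0.03986 = 0.35322 ≈ 0.3532 bits

D_KL(Q||P) = Σ Q(x) log₂(Q(x)/P(x))

Computing term by term:
  Q(1)·log₂(Q(1)/P(1)) = (1/5)·log₂((1/5)/(3/100)) = 0.54739
  Q(2)·log₂(Q(2)/P(2)) = (1/5)·log₂((1/5)/(3/25)) = 0.14739
  Q(3)·log₂(Q(3)/P(3)) = (1/5)·log₂((1/5)/(6/25)) = -0.05261
  Q(4)·log₂(Q(4)/P(4)) = (1/5)·log₂((1/5)/(11/25)) = -0.22750
  Q(5)·log₂(Q(5)/P(5)) = (1/5)·log₂((1/5)/(17/100)) = 0.04689

D_KL(Q||P) = 0.54739 + 0.14739 - 0.05261 - 0.22750 + 0.04689 = 0.46156 ≈ 0.4616 bits

These are NOT equal (difference: 0.1084 bits). KL divergence is asymmetric: D_KL(P||Q) ≠ D_KL(Q||P) in general.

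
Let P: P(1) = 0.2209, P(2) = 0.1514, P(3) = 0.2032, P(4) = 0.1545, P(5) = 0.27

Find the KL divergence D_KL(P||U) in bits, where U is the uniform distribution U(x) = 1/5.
0.0349 bits

U(i) = 1/5 for all i

D_KL(P||U) = Σ P(x) log₂(P(x) / (1/5))
           = Σ P(x) log₂(P(x)) + log₂(5)
           = log₂(5) - H(P)

H(P) = -Σ P(x) log₂(P(x)):
  -P(1)·log₂(P(1)) = -(0.2209)·log₂(0.2209) = 0.48124
  -P(2)·log₂(P(2)) = -(0.1514)·log₂(0.1514) = 0.41235
  -P(3)·log₂(P(3)) = -(0.2032)·log₂(0.2032) = 0.46716
  -P(4)·log₂(P(4)) = -(0.1545)·log₂(0.1545) = 0.41627
  -P(5)·log₂(P(5)) = -(0.27)·log₂(0.27) = 0.51002
H(P) = 0.48124 + 0.41235 + 0.46716 + 0.41627 + 0.51002 = 2.28704 bits

log₂(5) = 2.32193 bits

D_KL(P||U) = 2.32193 - 2.28704 = 0.03489 ≈ 0.0349 bits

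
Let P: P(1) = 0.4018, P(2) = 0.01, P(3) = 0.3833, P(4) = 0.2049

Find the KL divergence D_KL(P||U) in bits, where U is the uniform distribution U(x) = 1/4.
0.4061 bits

U(i) = 1/4 for all i

D_KL(P||U) = Σ P(x) log₂(P(x) / (1/4))
           = Σ P(x) log₂(P(x)) + log₂(4)
           = log₂(4) - H(P)

H(P) = -Σ P(x) log₂(P(x)):
  -P(1)·log₂(P(1)) = -(0.4018)·log₂(0.4018) = 0.52855
  -P(2)·log₂(P(2)) = -(0.01)·log₂(0.01) = 0.06644
  -P(3)·log₂(P(3)) = -(0.3833)·log₂(0.3833) = 0.53028
  -P(4)·log₂(P(4)) = -(0.2049)·log₂(0.2049) = 0.46861
H(P) = 0.52855 + 0.06644 + 0.53028 + 0.46861 = 1.59388 bits

log₂(4) = 2.00000 bits

D_KL(P||U) = 2.00000 - 1.59388 = 0.40612 ≈ 0.4061 bits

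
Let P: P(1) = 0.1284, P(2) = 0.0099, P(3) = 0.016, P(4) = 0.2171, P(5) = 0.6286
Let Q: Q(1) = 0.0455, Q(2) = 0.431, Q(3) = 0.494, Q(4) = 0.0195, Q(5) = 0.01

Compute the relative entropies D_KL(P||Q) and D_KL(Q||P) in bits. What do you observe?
D_KL(P||Q) = 4.5692 bits, D_KL(Q||P) = 4.5953 bits. The two directions give different values (D_KL(Q||P) exceeds D_KL(P||Q) by 0.0261 bits): KL divergence is asymmetric.

D_KL(P||Q) = Σ P(x) log₂(P(x)/Q(x))

Computing term by term:
  P(1)·log₂(P(1)/Q(1)) = 0.1284·log₂(0.1284/0.0455) = 0.19218
  P(2)·log₂(P(2)/Q(2)) = 0.0099·log₂(0.0099/0.431) = -0.05390
  P(3)·log₂(P(3)/Q(3)) = 0.016·log₂(0.016/0.494) = -0.07917
  P(4)·log₂(P(4)/Q(4)) = 0.2171·log₂(0.2171/0.0195) = 0.75482
  P(5)·log₂(P(5)/Q(5)) = 0.6286·log₂(0.6286/0.01) = 3.75530

D_KL(P||Q) = 0.19218 - 0.05390 - 0.07917 + 0.75482 + 3.75530 = 4.56923 ≈ 4.5692 bits

D_KL(Q||P) = Σ Q(x) log₂(Q(x)/P(x))

Computing term by term:
  Q(1)·log₂(Q(1)/P(1)) = 0.0455·log₂(0.0455/0.1284) = -0.06810
  Q(2)·log₂(Q(2)/P(2)) = 0.431·log₂(0.431/0.0099) = 2.34641
  Q(3)·log₂(Q(3)/P(3)) = 0.494·log₂(0.494/0.016) = 2.44449
  Q(4)·log₂(Q(4)/P(4)) = 0.0195·log₂(0.0195/0.2171) = -0.06780
  Q(5)·log₂(Q(5)/P(5)) = 0.01·log₂(0.01/0.6286) = -0.05974

D_KL(Q||P) = -0.06810 + 2.34641 + 2.44449 - 0.06780 - 0.05974 = 4.59526 ≈ 4.5953 bits

These are NOT equal (difference: 0.0261 bits). KL divergence is asymmetric: D_KL(P||Q) ≠ D_KL(Q||P) in general.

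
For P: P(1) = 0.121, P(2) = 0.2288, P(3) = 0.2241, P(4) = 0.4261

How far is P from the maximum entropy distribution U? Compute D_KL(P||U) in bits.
0.1365 bits

U(i) = 1/4 for all i

D_KL(P||U) = Σ P(x) log₂(P(x) / (1/4))
           = Σ P(x) log₂(P(x)) + log₂(4)
           = log₂(4) - H(P)

H(P) = -Σ P(x) log₂(P(x)):
  -P(1)·log₂(P(1)) = -(0.121)·log₂(0.121) = 0.36868
  -P(2)·log₂(P(2)) = -(0.2288)·log₂(0.2288) = 0.48685
  -P(3)·log₂(P(3)) = -(0.2241)·log₂(0.2241) = 0.48356
  -P(4)·log₂(P(4)) = -(0.4261)·log₂(0.4261) = 0.52442
H(P) = 0.36868 + 0.48685 + 0.48356 + 0.52442 = 1.86351 bits

log₂(4) = 2.00000 bits

D_KL(P||U) = 2.00000 - 1.86351 = 0.13649 ≈ 0.1365 bits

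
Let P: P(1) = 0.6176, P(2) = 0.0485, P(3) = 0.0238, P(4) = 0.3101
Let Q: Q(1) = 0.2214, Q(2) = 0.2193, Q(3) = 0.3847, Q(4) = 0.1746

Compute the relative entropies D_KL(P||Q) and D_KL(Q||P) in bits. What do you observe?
D_KL(P||Q) = 0.9699 bits, D_KL(Q||P) = 1.5495 bits. The two directions give different values (D_KL(Q||P) exceeds D_KL(P||Q) by 0.5796 bits): KL divergence is asymmetric.

D_KL(P||Q) = Σ P(x) log₂(P(x)/Q(x))

Computing term by term:
  P(1)·log₂(P(1)/Q(1)) = 0.6176·log₂(0.6176/0.2214) = 0.91406
  P(2)·log₂(P(2)/Q(2)) = 0.0485·log₂(0.0485/0.2193) = -0.10558
  P(3)·log₂(P(3)/Q(3)) = 0.0238·log₂(0.0238/0.3847) = -0.09555
  P(4)·log₂(P(4)/Q(4)) = 0.3101·log₂(0.3101/0.1746) = 0.25697

D_KL(P||Q) = 0.91406 - 0.10558 - 0.09555 + 0.25697 = 0.96990 ≈ 0.9699 bits

D_KL(Q||P) = Σ Q(x) log₂(Q(x)/P(x))

Computing term by term:
  Q(1)·log₂(Q(1)/P(1)) = 0.2214·log₂(0.2214/0.6176) = -0.32768
  Q(2)·log₂(Q(2)/P(2)) = 0.2193·log₂(0.2193/0.0485) = 0.47738
  Q(3)·log₂(Q(3)/P(3)) = 0.3847·log₂(0.3847/0.0238) = 1.54446
  Q(4)·log₂(Q(4)/P(4)) = 0.1746·log₂(0.1746/0.3101) = -0.14469

D_KL(Q||P) = -0.32768 + 0.47738 + 1.54446 - 0.14469 = 1.54947 ≈ 1.5495 bits

These are NOT equal (difference: 0.5796 bits). KL divergence is asymmetric: D_KL(P||Q) ≠ D_KL(Q||P) in general.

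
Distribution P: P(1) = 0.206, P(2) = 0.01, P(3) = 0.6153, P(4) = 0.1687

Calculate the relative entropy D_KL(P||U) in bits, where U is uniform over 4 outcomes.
0.5998 bits

U(i) = 1/4 for all i

D_KL(P||U) = Σ P(x) log₂(P(x) / (1/4))
           = Σ P(x) log₂(P(x)) + log₂(4)
           = log₂(4) - H(P)

H(P) = -Σ P(x) log₂(P(x)):
  -P(1)·log₂(P(1)) = -(0.206)·log₂(0.206) = 0.46953
  -P(2)·log₂(P(2)) = -(0.01)·log₂(0.01) = 0.06644
  -P(3)·log₂(P(3)) = -(0.6153)·log₂(0.6153) = 0.43110
  -P(4)·log₂(P(4)) = -(0.1687)·log₂(0.1687) = 0.43313
H(P) = 0.46953 + 0.06644 + 0.43110 + 0.43313 = 1.40020 bits

log₂(4) = 2.00000 bits

D_KL(P||U) = 2.00000 - 1.40020 = 0.59980 ≈ 0.5998 bits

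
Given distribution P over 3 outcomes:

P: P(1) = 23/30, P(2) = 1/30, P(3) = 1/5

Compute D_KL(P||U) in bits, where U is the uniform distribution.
0.6631 bits

U(i) = 1/3 for all i

D_KL(P||U) = Σ P(x) log₂(P(x) / (1/3))
           = Σ P(x) log₂(P(x)) + log₂(3)
           = log₂(3) - H(P)

H(P) = -Σ P(x) log₂(P(x)):
  -P(1)·log₂(P(1)) = -(23/30)·log₂(23/30) = 0.29389
  -P(2)·log₂(P(2)) = -(1/30)·log₂(1/30) = 0.16356
  -P(3)·log₂(P(3)) = -(1/5)·log₂(1/5) = 0.46439
H(P) = 0.29389 + 0.16356 + 0.46439 = 0.92184 bits

log₂(3) = 1.58496 bits

D_KL(P||U) = 1.58496 - 0.92184 = 0.66312 ≈ 0.6631 bits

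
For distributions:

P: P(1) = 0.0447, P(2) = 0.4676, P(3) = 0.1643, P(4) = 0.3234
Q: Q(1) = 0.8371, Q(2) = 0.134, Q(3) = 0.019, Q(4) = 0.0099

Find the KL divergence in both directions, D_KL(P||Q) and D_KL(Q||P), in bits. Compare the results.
D_KL(P||Q) = 2.7921 bits, D_KL(Q||P) = 3.1879 bits. D_KL(Q||P) is larger than D_KL(P||Q) by 0.3958 bits; the two directions differ.

D_KL(P||Q) = Σ P(x) log₂(P(x)/Q(x))

Computing term by term:
  P(1)·log₂(P(1)/Q(1)) = 0.0447·log₂(0.0447/0.8371) = -0.18895
  P(2)·log₂(P(2)/Q(2)) = 0.4676·log₂(0.4676/0.134) = 0.84310
  P(3)·log₂(P(3)/Q(3)) = 0.1643·log₂(0.1643/0.019) = 0.51134
  P(4)·log₂(P(4)/Q(4)) = 0.3234·log₂(0.3234/0.0099) = 1.62662

D_KL(P||Q) = -0.18895 + 0.84310 + 0.51134 + 1.62662 = 2.79211 ≈ 2.7921 bits

D_KL(Q||P) = Σ Q(x) log₂(Q(x)/P(x))

Computing term by term:
  Q(1)·log₂(Q(1)/P(1)) = 0.8371·log₂(0.8371/0.0447) = 3.53847
  Q(2)·log₂(Q(2)/P(2)) = 0.134·log₂(0.134/0.4676) = -0.24161
  Q(3)·log₂(Q(3)/P(3)) = 0.019·log₂(0.019/0.1643) = -0.05913
  Q(4)·log₂(Q(4)/P(4)) = 0.0099·log₂(0.0099/0.3234) = -0.04979

D_KL(Q||P) = 3.53847 - 0.24161 - 0.05913 - 0.04979 = 3.18794 ≈ 3.1879 bits

These are NOT equal (difference: 0.3958 bits). KL divergence is asymmetric: D_KL(P||Q) ≠ D_KL(Q||P) in general.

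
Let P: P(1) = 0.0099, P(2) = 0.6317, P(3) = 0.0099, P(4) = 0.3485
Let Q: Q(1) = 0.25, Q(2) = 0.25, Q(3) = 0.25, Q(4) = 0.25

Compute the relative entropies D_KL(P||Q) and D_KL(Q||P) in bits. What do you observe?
D_KL(P||Q) = 0.9196 bits, D_KL(Q||P) = 1.8750 bits. The two directions give different values (D_KL(Q||P) exceeds D_KL(P||Q) by 0.9554 bits): KL divergence is asymmetric.

D_KL(P||Q) = Σ P(x) log₂(P(x)/Q(x))

Computing term by term:
  P(1)·log₂(P(1)/Q(1)) = 0.0099·log₂(0.0099/0.25) = -0.04612
  P(2)·log₂(P(2)/Q(2)) = 0.6317·log₂(0.6317/0.25) = 0.84478
  P(3)·log₂(P(3)/Q(3)) = 0.0099·log₂(0.0099/0.25) = -0.04612
  P(4)·log₂(P(4)/Q(4)) = 0.3485·log₂(0.3485/0.25) = 0.16701

D_KL(P||Q) = -0.04612 + 0.84478 - 0.04612 + 0.16701 = 0.91955 ≈ 0.9196 bits

D_KL(Q||P) = Σ Q(x) log₂(Q(x)/P(x))

Computing term by term:
  Q(1)·log₂(Q(1)/P(1)) = 0.25·log₂(0.25/0.0099) = 1.16459
  Q(2)·log₂(Q(2)/P(2)) = 0.25·log₂(0.25/0.6317) = -0.33433
  Q(3)·log₂(Q(3)/P(3)) = 0.25·log₂(0.25/0.0099) = 1.16459
  Q(4)·log₂(Q(4)/P(4)) = 0.25·log₂(0.25/0.3485) = -0.11981

D_KL(Q||P) = 1.16459 - 0.33433 + 1.16459 - 0.11981 = 1.87504 ≈ 1.8750 bits

These are NOT equal (difference: 0.9554 bits). KL divergence is asymmetric: D_KL(P||Q) ≠ D_KL(Q||P) in general.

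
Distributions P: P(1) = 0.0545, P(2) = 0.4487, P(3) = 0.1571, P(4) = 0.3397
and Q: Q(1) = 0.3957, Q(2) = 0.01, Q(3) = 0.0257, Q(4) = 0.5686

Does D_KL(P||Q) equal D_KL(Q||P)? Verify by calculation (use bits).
D_KL(P||Q) = 2.4643 bits, D_KL(Q||P) = 1.4323 bits. No — D_KL(P||Q) ≠ D_KL(Q||P) for this pair.

D_KL(P||Q) = Σ P(x) log₂(P(x)/Q(x))

Computing term by term:
  P(1)·log₂(P(1)/Q(1)) = 0.0545·log₂(0.0545/0.3957) = -0.15587
  P(2)·log₂(P(2)/Q(2)) = 0.4487·log₂(0.4487/0.01) = 2.46232
  P(3)·log₂(P(3)/Q(3)) = 0.1571·log₂(0.1571/0.0257) = 0.41032
  P(4)·log₂(P(4)/Q(4)) = 0.3397·log₂(0.3397/0.5686) = -0.25245

D_KL(P||Q) = -0.15587 + 2.46232 + 0.41032 - 0.25245 = 2.46432 ≈ 2.4643 bits

D_KL(Q||P) = Σ Q(x) log₂(Q(x)/P(x))

Computing term by term:
  Q(1)·log₂(Q(1)/P(1)) = 0.3957·log₂(0.3957/0.0545) = 1.13173
  Q(2)·log₂(Q(2)/P(2)) = 0.01·log₂(0.01/0.4487) = -0.05488
  Q(3)·log₂(Q(3)/P(3)) = 0.0257·log₂(0.0257/0.1571) = -0.06712
  Q(4)·log₂(Q(4)/P(4)) = 0.5686·log₂(0.5686/0.3397) = 0.42256

D_KL(Q||P) = 1.13173 - 0.05488 - 0.06712 + 0.42256 = 1.43229 ≈ 1.4323 bits

These are NOT equal (difference: 1.0320 bits). KL divergence is asymmetric: D_KL(P||Q) ≠ D_KL(Q||P) in general.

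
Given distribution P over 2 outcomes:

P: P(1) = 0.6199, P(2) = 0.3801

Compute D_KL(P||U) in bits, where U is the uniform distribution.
0.0419 bits

U(i) = 1/2 for all i

D_KL(P||U) = Σ P(x) log₂(P(x) / (1/2))
           = Σ P(x) log₂(P(x)) + log₂(2)
           = log₂(2) - H(P)

H(P) = -Σ P(x) log₂(P(x)):
  -P(1)·log₂(P(1)) = -(0.6199)·log₂(0.6199) = 0.42766
  -P(2)·log₂(P(2)) = -(0.3801)·log₂(0.3801) = 0.53045
H(P) = 0.42766 + 0.53045 = 0.95811 bits

log₂(2) = 1.00000 bits

D_KL(P||U) = 1.00000 - 0.95811 = 0.04189 ≈ 0.0419 bits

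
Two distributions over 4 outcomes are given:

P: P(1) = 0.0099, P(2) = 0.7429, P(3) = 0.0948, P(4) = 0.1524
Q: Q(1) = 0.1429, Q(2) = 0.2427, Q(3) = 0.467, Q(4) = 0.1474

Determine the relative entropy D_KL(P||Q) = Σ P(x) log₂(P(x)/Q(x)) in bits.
0.9502 bits

D_KL(P||Q) = Σ P(x) log₂(P(x)/Q(x))

Computing term by term:
  P(1)·log₂(P(1)/Q(1)) = 0.0099·log₂(0.0099/0.1429) = -0.03813
  P(2)·log₂(P(2)/Q(2)) = 0.7429·log₂(0.7429/0.2427) = 1.19904
  P(3)·log₂(P(3)/Q(3)) = 0.0948·log₂(0.0948/0.467) = -0.21808
  P(4)·log₂(P(4)/Q(4)) = 0.1524·log₂(0.1524/0.1474) = 0.00733

D_KL(P||Q) = -0.03813 + 1.19904 - 0.21808 + 0.00733 = 0.95016 ≈ 0.9502 bits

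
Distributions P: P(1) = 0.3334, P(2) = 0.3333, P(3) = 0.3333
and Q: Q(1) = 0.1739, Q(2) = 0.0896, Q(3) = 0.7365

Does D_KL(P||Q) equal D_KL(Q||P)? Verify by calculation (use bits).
D_KL(P||Q) = 0.5635 bits, D_KL(Q||P) = 0.5094 bits. No — D_KL(P||Q) ≠ D_KL(Q||P) for this pair.

D_KL(P||Q) = Σ P(x) log₂(P(x)/Q(x))

Computing term by term:
  P(1)·log₂(P(1)/Q(1)) = 0.3334·log₂(0.3334/0.1739) = 0.31306
  P(2)·log₂(P(2)/Q(2)) = 0.3333·log₂(0.3333/0.0896) = 0.63169
  P(3)·log₂(P(3)/Q(3)) = 0.3333·log₂(0.3333/0.7365) = -0.38125

D_KL(P||Q) = 0.31306 + 0.63169 - 0.38125 = 0.56350 ≈ 0.5635 bits

D_KL(Q||P) = Σ Q(x) log₂(Q(x)/P(x))

Computing term by term:
  Q(1)·log₂(Q(1)/P(1)) = 0.1739·log₂(0.1739/0.3334) = -0.16329
  Q(2)·log₂(Q(2)/P(2)) = 0.0896·log₂(0.0896/0.3333) = -0.16981
  Q(3)·log₂(Q(3)/P(3)) = 0.7365·log₂(0.7365/0.3333) = 0.84246

D_KL(Q||P) = -0.16329 - 0.16981 + 0.84246 = 0.50936 ≈ 0.5094 bits

These are NOT equal (difference: 0.0541 bits). KL divergence is asymmetric: D_KL(P||Q) ≠ D_KL(Q||P) in general.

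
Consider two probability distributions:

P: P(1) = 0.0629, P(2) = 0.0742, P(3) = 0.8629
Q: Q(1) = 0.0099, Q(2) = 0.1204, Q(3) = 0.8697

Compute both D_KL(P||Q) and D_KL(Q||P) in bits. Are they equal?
D_KL(P||Q) = 0.1062 bits, D_KL(Q||P) = 0.0675 bits. No, they are not equal.

D_KL(P||Q) = Σ P(x) log₂(P(x)/Q(x))

Computing term by term:
  P(1)·log₂(P(1)/Q(1)) = 0.0629·log₂(0.0629/0.0099) = 0.16779
  P(2)·log₂(P(2)/Q(2)) = 0.0742·log₂(0.0742/0.1204) = -0.05182
  P(3)·log₂(P(3)/Q(3)) = 0.8629·log₂(0.8629/0.8697) = -0.00977

D_KL(P||Q) = 0.16779 - 0.05182 - 0.00977 = 0.10620 ≈ 0.1062 bits

D_KL(Q||P) = Σ Q(x) log₂(Q(x)/P(x))

Computing term by term:
  Q(1)·log₂(Q(1)/P(1)) = 0.0099·log₂(0.0099/0.0629) = -0.02641
  Q(2)·log₂(Q(2)/P(2)) = 0.1204·log₂(0.1204/0.0742) = 0.08408
  Q(3)·log₂(Q(3)/P(3)) = 0.8697·log₂(0.8697/0.8629) = 0.00985

D_KL(Q||P) = -0.02641 + 0.08408 + 0.00985 = 0.06752 ≈ 0.0675 bits

These are NOT equal (difference: 0.0387 bits). KL divergence is asymmetric: D_KL(P||Q) ≠ D_KL(Q||P) in general.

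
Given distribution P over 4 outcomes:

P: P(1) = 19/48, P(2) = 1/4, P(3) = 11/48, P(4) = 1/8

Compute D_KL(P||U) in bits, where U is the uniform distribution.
0.1087 bits

U(i) = 1/4 for all i

D_KL(P||U) = Σ P(x) log₂(P(x) / (1/4))
           = Σ P(x) log₂(P(x)) + log₂(4)
           = log₂(4) - H(P)

H(P) = -Σ P(x) log₂(P(x)):
  -P(1)·log₂(P(1)) = -(19/48)·log₂(19/48) = 0.52924
  -P(2)·log₂(P(2)) = -(1/4)·log₂(1/4) = 0.50000
  -P(3)·log₂(P(3)) = -(11/48)·log₂(11/48) = 0.48710
  -P(4)·log₂(P(4)) = -(1/8)·log₂(1/8) = 0.37500
H(P) = 0.52924 + 0.50000 + 0.48710 + 0.37500 = 1.89134 bits

log₂(4) = 2.00000 bits

D_KL(P||U) = 2.00000 - 1.89134 = 0.10866 ≈ 0.1087 bits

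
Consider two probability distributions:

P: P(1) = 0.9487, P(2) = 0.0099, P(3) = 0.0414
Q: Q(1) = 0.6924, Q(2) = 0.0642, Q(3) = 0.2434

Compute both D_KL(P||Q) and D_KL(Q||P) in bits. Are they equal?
D_KL(P||Q) = 0.2985 bits, D_KL(Q||P) = 0.4806 bits. No, they are not equal.

D_KL(P||Q) = Σ P(x) log₂(P(x)/Q(x))

Computing term by term:
  P(1)·log₂(P(1)/Q(1)) = 0.9487·log₂(0.9487/0.6924) = 0.43104
  P(2)·log₂(P(2)/Q(2)) = 0.0099·log₂(0.0099/0.0642) = -0.02670
  P(3)·log₂(P(3)/Q(3)) = 0.0414·log₂(0.0414/0.2434) = -0.10580

D_KL(P||Q) = 0.43104 - 0.02670 - 0.10580 = 0.29854 ≈ 0.2985 bits

D_KL(Q||P) = Σ Q(x) log₂(Q(x)/P(x))

Computing term by term:
  Q(1)·log₂(Q(1)/P(1)) = 0.6924·log₂(0.6924/0.9487) = -0.31459
  Q(2)·log₂(Q(2)/P(2)) = 0.0642·log₂(0.0642/0.0099) = 0.17315
  Q(3)·log₂(Q(3)/P(3)) = 0.2434·log₂(0.2434/0.0414) = 0.62204

D_KL(Q||P) = -0.31459 + 0.17315 + 0.62204 = 0.48060 ≈ 0.4806 bits

These are NOT equal (difference: 0.1821 bits). KL divergence is asymmetric: D_KL(P||Q) ≠ D_KL(Q||P) in general.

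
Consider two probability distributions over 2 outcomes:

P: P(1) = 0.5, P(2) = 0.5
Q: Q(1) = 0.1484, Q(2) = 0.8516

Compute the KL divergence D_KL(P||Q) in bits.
0.4921 bits

D_KL(P||Q) = Σ P(x) log₂(P(x)/Q(x))

Computing term by term:
  P(1)·log₂(P(1)/Q(1)) = 0.5·log₂(0.5/0.1484) = 0.87622
  P(2)·log₂(P(2)/Q(2)) = 0.5·log₂(0.5/0.8516) = -0.38412

D_KL(P||Q) = 0.87622 - 0.38412 = 0.49210 ≈ 0.4921 bits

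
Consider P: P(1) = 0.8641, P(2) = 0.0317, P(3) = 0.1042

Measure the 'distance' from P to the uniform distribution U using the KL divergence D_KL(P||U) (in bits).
0.9051 bits

U(i) = 1/3 for all i

D_KL(P||U) = Σ P(x) log₂(P(x) / (1/3))
           = Σ P(x) log₂(P(x)) + log₂(3)
           = log₂(3) - H(P)

H(P) = -Σ P(x) log₂(P(x)):
  -P(1)·log₂(P(1)) = -(0.8641)·log₂(0.8641) = 0.18209
  -P(2)·log₂(P(2)) = -(0.0317)·log₂(0.0317) = 0.15785
  -P(3)·log₂(P(3)) = -(0.1042)·log₂(0.1042) = 0.33996
H(P) = 0.18209 + 0.15785 + 0.33996 = 0.67990 bits

log₂(3) = 1.58496 bits

D_KL(P||U) = 1.58496 - 0.67990 = 0.90506 ≈ 0.9051 bits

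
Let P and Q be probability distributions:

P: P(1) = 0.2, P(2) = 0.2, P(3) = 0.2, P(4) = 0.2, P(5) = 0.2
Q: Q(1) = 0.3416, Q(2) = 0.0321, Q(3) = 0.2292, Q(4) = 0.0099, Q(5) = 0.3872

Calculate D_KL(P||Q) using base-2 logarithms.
1.0108 bits

D_KL(P||Q) = Σ P(x) log₂(P(x)/Q(x))

Computing term by term:
  P(1)·log₂(P(1)/Q(1)) = 0.2·log₂(0.2/0.3416) = -0.15446
  P(2)·log₂(P(2)/Q(2)) = 0.2·log₂(0.2/0.0321) = 0.52787
  P(3)·log₂(P(3)/Q(3)) = 0.2·log₂(0.2/0.2292) = -0.03932
  P(4)·log₂(P(4)/Q(4)) = 0.2·log₂(0.2/0.0099) = 0.86729
  P(5)·log₂(P(5)/Q(5)) = 0.2·log₂(0.2/0.3872) = -0.19062

D_KL(P||Q) = -0.15446 + 0.52787 - 0.03932 + 0.86729 - 0.19062 = 1.01076 ≈ 1.0108 bits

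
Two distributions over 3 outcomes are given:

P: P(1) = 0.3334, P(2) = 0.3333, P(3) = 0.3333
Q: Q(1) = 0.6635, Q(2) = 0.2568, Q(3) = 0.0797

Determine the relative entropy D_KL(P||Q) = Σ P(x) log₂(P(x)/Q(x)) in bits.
0.4824 bits

D_KL(P||Q) = Σ P(x) log₂(P(x)/Q(x))

Computing term by term:
  P(1)·log₂(P(1)/Q(1)) = 0.3334·log₂(0.3334/0.6635) = -0.33101
  P(2)·log₂(P(2)/Q(2)) = 0.3333·log₂(0.3333/0.2568) = 0.12538
  P(3)·log₂(P(3)/Q(3)) = 0.3333·log₂(0.3333/0.0797) = 0.68799

D_KL(P||Q) = -0.33101 + 0.12538 + 0.68799 = 0.48236 ≈ 0.4824 bits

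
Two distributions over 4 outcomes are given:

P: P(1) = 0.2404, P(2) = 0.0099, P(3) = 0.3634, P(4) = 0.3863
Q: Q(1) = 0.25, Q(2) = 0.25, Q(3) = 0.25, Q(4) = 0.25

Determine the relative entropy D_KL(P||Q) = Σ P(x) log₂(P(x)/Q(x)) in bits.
0.3789 bits

D_KL(P||Q) = Σ P(x) log₂(P(x)/Q(x))

Computing term by term:
  P(1)·log₂(P(1)/Q(1)) = 0.2404·log₂(0.2404/0.25) = -0.01358
  P(2)·log₂(P(2)/Q(2)) = 0.0099·log₂(0.0099/0.25) = -0.04612
  P(3)·log₂(P(3)/Q(3)) = 0.3634·log₂(0.3634/0.25) = 0.19610
  P(4)·log₂(P(4)/Q(4)) = 0.3863·log₂(0.3863/0.25) = 0.24252

D_KL(P||Q) = -0.01358 - 0.04612 + 0.19610 + 0.24252 = 0.37892 ≈ 0.3789 bits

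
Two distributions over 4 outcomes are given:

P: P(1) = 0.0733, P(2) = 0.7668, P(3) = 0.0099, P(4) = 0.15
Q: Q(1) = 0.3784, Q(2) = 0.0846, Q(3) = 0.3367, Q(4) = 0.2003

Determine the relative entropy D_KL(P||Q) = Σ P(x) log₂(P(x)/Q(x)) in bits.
2.1520 bits

D_KL(P||Q) = Σ P(x) log₂(P(x)/Q(x))

Computing term by term:
  P(1)·log₂(P(1)/Q(1)) = 0.0733·log₂(0.0733/0.3784) = -0.17358
  P(2)·log₂(P(2)/Q(2)) = 0.7668·log₂(0.7668/0.0846) = 2.43852
  P(3)·log₂(P(3)/Q(3)) = 0.0099·log₂(0.0099/0.3367) = -0.05037
  P(4)·log₂(P(4)/Q(4)) = 0.15·log₂(0.15/0.2003) = -0.06258

D_KL(P||Q) = -0.17358 + 2.43852 - 0.05037 - 0.06258 = 2.15199 ≈ 2.1520 bits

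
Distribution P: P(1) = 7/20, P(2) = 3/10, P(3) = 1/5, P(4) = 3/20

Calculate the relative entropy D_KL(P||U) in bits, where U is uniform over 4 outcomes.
0.0739 bits

U(i) = 1/4 for all i

D_KL(P||U) = Σ P(x) log₂(P(x) / (1/4))
           = Σ P(x) log₂(P(x)) + log₂(4)
           = log₂(4) - H(P)

H(P) = -Σ P(x) log₂(P(x)):
  -P(1)·log₂(P(1)) = -(7/20)·log₂(7/20) = 0.53010
  -P(2)·log₂(P(2)) = -(3/10)·log₂(3/10) = 0.52109
  -P(3)·log₂(P(3)) = -(1/5)·log₂(1/5) = 0.46439
  -P(4)·log₂(P(4)) = -(3/20)·log₂(3/20) = 0.41054
H(P) = 0.53010 + 0.52109 + 0.46439 + 0.41054 = 1.92612 bits

log₂(4) = 2.00000 bits

D_KL(P||U) = 2.00000 - 1.92612 = 0.07388 ≈ 0.0739 bits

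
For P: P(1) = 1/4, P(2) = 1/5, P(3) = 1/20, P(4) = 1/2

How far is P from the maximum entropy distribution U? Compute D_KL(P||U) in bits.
0.3195 bits

U(i) = 1/4 for all i

D_KL(P||U) = Σ P(x) log₂(P(x) / (1/4))
           = Σ P(x) log₂(P(x)) + log₂(4)
           = log₂(4) - H(P)

H(P) = -Σ P(x) log₂(P(x)):
  -P(1)·log₂(P(1)) = -(1/4)·log₂(1/4) = 0.50000
  -P(2)·log₂(P(2)) = -(1/5)·log₂(1/5) = 0.46439
  -P(3)·log₂(P(3)) = -(1/20)·log₂(1/20) = 0.21610
  -P(4)·log₂(P(4)) = -(1/2)·log₂(1/2) = 0.50000
H(P) = 0.50000 + 0.46439 + 0.21610 + 0.50000 = 1.68049 bits

log₂(4) = 2.00000 bits

D_KL(P||U) = 2.00000 - 1.68049 = 0.31951 ≈ 0.3195 bits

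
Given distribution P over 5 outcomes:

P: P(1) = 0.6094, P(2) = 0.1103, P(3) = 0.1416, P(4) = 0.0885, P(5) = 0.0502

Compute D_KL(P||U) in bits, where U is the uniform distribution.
0.6101 bits

U(i) = 1/5 for all i

D_KL(P||U) = Σ P(x) log₂(P(x) / (1/5))
           = Σ P(x) log₂(P(x)) + log₂(5)
           = log₂(5) - H(P)

H(P) = -Σ P(x) log₂(P(x)):
  -P(1)·log₂(P(1)) = -(0.6094)·log₂(0.6094) = 0.43544
  -P(2)·log₂(P(2)) = -(0.1103)·log₂(0.1103) = 0.35081
  -P(3)·log₂(P(3)) = -(0.1416)·log₂(0.1416) = 0.39933
  -P(4)·log₂(P(4)) = -(0.0885)·log₂(0.0885) = 0.30959
  -P(5)·log₂(P(5)) = -(0.0502)·log₂(0.0502) = 0.21667
H(P) = 0.43544 + 0.35081 + 0.39933 + 0.30959 + 0.21667 = 1.71184 bits

log₂(5) = 2.32193 bits

D_KL(P||U) = 2.32193 - 1.71184 = 0.61009 ≈ 0.6101 bits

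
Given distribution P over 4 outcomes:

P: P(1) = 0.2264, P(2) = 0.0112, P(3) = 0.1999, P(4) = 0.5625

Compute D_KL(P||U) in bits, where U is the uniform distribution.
0.5110 bits

U(i) = 1/4 for all i

D_KL(P||U) = Σ P(x) log₂(P(x) / (1/4))
           = Σ P(x) log₂(P(x)) + log₂(4)
           = log₂(4) - H(P)

H(P) = -Σ P(x) log₂(P(x)):
  -P(1)·log₂(P(1)) = -(0.2264)·log₂(0.2264) = 0.48519
  -P(2)·log₂(P(2)) = -(0.0112)·log₂(0.0112) = 0.07258
  -P(3)·log₂(P(3)) = -(0.1999)·log₂(0.1999) = 0.46430
  -P(4)·log₂(P(4)) = -(0.5625)·log₂(0.5625) = 0.46692
H(P) = 0.48519 + 0.07258 + 0.46430 + 0.46692 = 1.48899 bits

log₂(4) = 2.00000 bits

D_KL(P||U) = 2.00000 - 1.48899 = 0.51101 ≈ 0.5110 bits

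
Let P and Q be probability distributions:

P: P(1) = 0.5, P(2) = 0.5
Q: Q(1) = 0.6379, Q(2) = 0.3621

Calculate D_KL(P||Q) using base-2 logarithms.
0.0571 bits

D_KL(P||Q) = Σ P(x) log₂(P(x)/Q(x))

Computing term by term:
  P(1)·log₂(P(1)/Q(1)) = 0.5·log₂(0.5/0.6379) = -0.17570
  P(2)·log₂(P(2)/Q(2)) = 0.5·log₂(0.5/0.3621) = 0.23277

D_KL(P||Q) = -0.17570 + 0.23277 = 0.05707 ≈ 0.0571 bits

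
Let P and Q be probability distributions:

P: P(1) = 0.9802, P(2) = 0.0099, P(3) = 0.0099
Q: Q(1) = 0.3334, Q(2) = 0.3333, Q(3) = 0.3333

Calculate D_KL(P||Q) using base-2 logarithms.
1.4246 bits

D_KL(P||Q) = Σ P(x) log₂(P(x)/Q(x))

Computing term by term:
  P(1)·log₂(P(1)/Q(1)) = 0.9802·log₂(0.9802/0.3334) = 1.52502
  P(2)·log₂(P(2)/Q(2)) = 0.0099·log₂(0.0099/0.3333) = -0.05023
  P(3)·log₂(P(3)/Q(3)) = 0.0099·log₂(0.0099/0.3333) = -0.05023

D_KL(P||Q) = 1.52502 - 0.05023 - 0.05023 = 1.42456 ≈ 1.4246 bits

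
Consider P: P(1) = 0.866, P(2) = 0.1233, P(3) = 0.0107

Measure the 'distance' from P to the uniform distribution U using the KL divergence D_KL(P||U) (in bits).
0.9628 bits

U(i) = 1/3 for all i

D_KL(P||U) = Σ P(x) log₂(P(x) / (1/3))
           = Σ P(x) log₂(P(x)) + log₂(3)
           = log₂(3) - H(P)

H(P) = -Σ P(x) log₂(P(x)):
  -P(1)·log₂(P(1)) = -(0.866)·log₂(0.866) = 0.17975
  -P(2)·log₂(P(2)) = -(0.1233)·log₂(0.1233) = 0.37234
  -P(3)·log₂(P(3)) = -(0.0107)·log₂(0.0107) = 0.07004
H(P) = 0.17975 + 0.37234 + 0.07004 = 0.62213 bits

log₂(3) = 1.58496 bits

D_KL(P||U) = 1.58496 - 0.62213 = 0.96283 ≈ 0.9628 bits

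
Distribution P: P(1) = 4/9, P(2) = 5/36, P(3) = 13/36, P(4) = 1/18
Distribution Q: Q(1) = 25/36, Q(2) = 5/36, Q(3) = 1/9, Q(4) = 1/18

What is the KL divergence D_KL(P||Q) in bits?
0.3279 bits

D_KL(P||Q) = Σ P(x) log₂(P(x)/Q(x))

Computing term by term:
  P(1)·log₂(P(1)/Q(1)) = (4/9)·log₂((4/9)/(25/36)) = -0.28616
  P(2)·log₂(P(2)/Q(2)) = (5/36)·log₂((5/36)/(5/36)) = 0.00000
  P(3)·log₂(P(3)/Q(3)) = (13/36)·log₂((13/36)/(1/9)) = 0.61405
  P(4)·log₂(P(4)/Q(4)) = (1/18)·log₂((1/18)/(1/18)) = 0.00000

D_KL(P||Q) = -0.28616 + 0.00000 + 0.61405 + 0.00000 = 0.32789 ≈ 0.3279 bits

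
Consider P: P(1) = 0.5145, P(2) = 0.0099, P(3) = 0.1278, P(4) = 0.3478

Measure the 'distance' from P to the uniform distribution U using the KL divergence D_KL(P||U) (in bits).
0.5316 bits

U(i) = 1/4 for all i

D_KL(P||U) = Σ P(x) log₂(P(x) / (1/4))
           = Σ P(x) log₂(P(x)) + log₂(4)
           = log₂(4) - H(P)

H(P) = -Σ P(x) log₂(P(x)):
  -P(1)·log₂(P(1)) = -(0.5145)·log₂(0.5145) = 0.49328
  -P(2)·log₂(P(2)) = -(0.0099)·log₂(0.0099) = 0.06592
  -P(3)·log₂(P(3)) = -(0.1278)·log₂(0.1278) = 0.37932
  -P(4)·log₂(P(4)) = -(0.3478)·log₂(0.3478) = 0.52993
H(P) = 0.49328 + 0.06592 + 0.37932 + 0.52993 = 1.46845 bits

log₂(4) = 2.00000 bits

D_KL(P||U) = 2.00000 - 1.46845 = 0.53155 ≈ 0.5316 bits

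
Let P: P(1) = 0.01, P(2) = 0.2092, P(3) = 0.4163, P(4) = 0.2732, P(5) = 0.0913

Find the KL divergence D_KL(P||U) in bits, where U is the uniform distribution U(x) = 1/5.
0.4303 bits

U(i) = 1/5 for all i

D_KL(P||U) = Σ P(x) log₂(P(x) / (1/5))
           = Σ P(x) log₂(P(x)) + log₂(5)
           = log₂(5) - H(P)

H(P) = -Σ P(x) log₂(P(x)):
  -P(1)·log₂(P(1)) = -(0.01)·log₂(0.01) = 0.06644
  -P(2)·log₂(P(2)) = -(0.2092)·log₂(0.2092) = 0.47217
  -P(3)·log₂(P(3)) = -(0.4163)·log₂(0.4163) = 0.52633
  -P(4)·log₂(P(4)) = -(0.2732)·log₂(0.2732) = 0.51142
  -P(5)·log₂(P(5)) = -(0.0913)·log₂(0.0913) = 0.31528
H(P) = 0.06644 + 0.47217 + 0.52633 + 0.51142 + 0.31528 = 1.89164 bits

log₂(5) = 2.32193 bits

D_KL(P||U) = 2.32193 - 1.89164 = 0.43029 ≈ 0.4303 bits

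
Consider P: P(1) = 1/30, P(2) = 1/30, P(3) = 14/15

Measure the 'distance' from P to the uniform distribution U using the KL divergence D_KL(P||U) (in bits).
1.1649 bits

U(i) = 1/3 for all i

D_KL(P||U) = Σ P(x) log₂(P(x) / (1/3))
           = Σ P(x) log₂(P(x)) + log₂(3)
           = log₂(3) - H(P)

H(P) = -Σ P(x) log₂(P(x)):
  -P(1)·log₂(P(1)) = -(1/30)·log₂(1/30) = 0.16356
  -P(2)·log₂(P(2)) = -(1/30)·log₂(1/30) = 0.16356
  -P(3)·log₂(P(3)) = -(14/15)·log₂(14/15) = 0.09290
H(P) = 0.16356 + 0.16356 + 0.09290 = 0.42002 bits

log₂(3) = 1.58496 bits

D_KL(P||U) = 1.58496 - 0.42002 = 1.16494 ≈ 1.1649 bits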